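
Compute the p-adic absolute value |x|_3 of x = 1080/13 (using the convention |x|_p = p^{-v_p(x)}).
|1080/13|_3 = 1/27

Step 1 — compute v_3(x) by factoring powers of 3 out of the numerator and denominator: v_3(1080/13) = 3. Step 2 — apply |x|_p = p^{-v_p(x)} = 3^{-3} = 1/27.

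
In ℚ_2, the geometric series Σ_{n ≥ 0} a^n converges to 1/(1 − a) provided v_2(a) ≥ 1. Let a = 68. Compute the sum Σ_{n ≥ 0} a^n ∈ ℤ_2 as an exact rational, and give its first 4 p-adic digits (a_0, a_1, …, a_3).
Σ a^n = 1/(1 − a) = -1/67;  first 4 digits = (1, 0, 1, 0)

v_2(a) = 2 ≥ 1, so the series converges in ℤ_2 to 1/(1 − a) = 1/(1 − 68) = -1/67. Expand this rational in ℤ_2: compute digits iteratively via d_i = x_i mod 2, x_{i+1} = (x_i − d_i)/2. The first 4 digits are (1, 0, 1, 0).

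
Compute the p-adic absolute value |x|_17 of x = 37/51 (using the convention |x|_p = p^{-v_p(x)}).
|37/51|_17 = 17

Step 1 — compute v_17(x) by factoring powers of 17 out of the numerator and denominator: v_17(37/51) = -1. Step 2 — apply |x|_p = p^{-v_p(x)} = 17^{1} = 17.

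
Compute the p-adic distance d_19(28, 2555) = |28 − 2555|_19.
d_19(28, 2555) = 1/361

Step 1 — x − y = 28 − 2555 = -2527. Step 2 — v_19(-2527) = 2 (factor: -2527 = −(19^2 · 7); the sign does not affect v_p). Step 3 — |x − y|_19 = 19^{-2} = 1/361.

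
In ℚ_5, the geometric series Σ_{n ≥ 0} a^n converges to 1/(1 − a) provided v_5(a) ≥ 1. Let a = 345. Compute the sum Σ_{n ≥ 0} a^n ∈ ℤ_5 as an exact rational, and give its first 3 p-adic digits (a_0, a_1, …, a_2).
Σ a^n = 1/(1 − a) = -1/344;  first 3 digits = (1, 4, 4)

v_5(a) = 1 ≥ 1, so the series converges in ℤ_5 to 1/(1 − a) = 1/(1 − 345) = -1/344. Expand this rational in ℤ_5: compute digits iteratively via d_i = x_i mod 5, x_{i+1} = (x_i − d_i)/5. The first 3 digits are (1, 4, 4).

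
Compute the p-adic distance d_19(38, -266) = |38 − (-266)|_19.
d_19(38, -266) = 1/19

Step 1 — x − y = 38 − (-266) = 304. Step 2 — v_19(304) = 1 (factor: 304 = (19^1 · 16); the sign does not affect v_p). Step 3 — |x − y|_19 = 19^{-1} = 1/19.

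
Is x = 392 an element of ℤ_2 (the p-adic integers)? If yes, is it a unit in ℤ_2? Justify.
x ∈ ℤ_2 but not a unit; v_2(x) = 3 > 0

ℤ_2 = {x ∈ ℚ_2 : v_2(x) ≥ 0} and ℤ_2^× = {x ∈ ℤ_2 : v_2(x) = 0}. Here v_2(392) = v_2(num) − v_2(den) = 3; compare against these criteria.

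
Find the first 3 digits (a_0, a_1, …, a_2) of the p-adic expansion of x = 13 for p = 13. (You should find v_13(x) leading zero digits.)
(a_0, …, a_2) = (0, 1, 0)

v_13(13) = 1, so a_0 = ... = a_0 = 0. Factor out: x = 13^1 · u with u = 1 a unit in ℤ_13. Expand u iteratively via a_{v+i} = u_i mod 13, u_{i+1} = (u_i − a_{v+i})/13:
  u_0 = 1;  a_1 = 1;  u_1 = (u_0 − 1)/13 = 0
  u_1 = 0;  a_2 = 0;  u_2 = (u_1 − 0)/13 = 0
Digits: (0, 1, 0).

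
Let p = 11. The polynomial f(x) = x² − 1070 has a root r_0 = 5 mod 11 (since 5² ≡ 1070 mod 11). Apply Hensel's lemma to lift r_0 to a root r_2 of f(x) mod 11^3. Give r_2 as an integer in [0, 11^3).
r_2 = 49 (mod 1331)

Hensel's recurrence: r_{i+1} = r_i − f(r_i)·(f′(r_i))^{-1} mod 11^{i+2}, with f′(x) = 2x. Iterate:
  r_0 = 5 (mod 11)
  r_1 = 49 (mod 121)
  r_2 = 49 (mod 1331)
Final: r_2 = 49, and one checks f(r_2) ≡ 0 mod 11^3.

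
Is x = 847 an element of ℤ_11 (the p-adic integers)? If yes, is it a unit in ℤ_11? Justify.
x ∈ ℤ_11 but not a unit; v_11(x) = 2 > 0

ℤ_11 = {x ∈ ℚ_11 : v_11(x) ≥ 0} and ℤ_11^× = {x ∈ ℤ_11 : v_11(x) = 0}. Here v_11(847) = v_11(num) − v_11(den) = 2; compare against these criteria.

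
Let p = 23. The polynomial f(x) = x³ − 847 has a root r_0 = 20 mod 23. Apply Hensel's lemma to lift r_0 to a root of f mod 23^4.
r_3 = 163412 (mod 279841)

Hensel: r_{i+1} = r_i − f(r_i)/f′(r_i) mod 23^{i+2}, where f′(x) = 3x². Iterate:
  r_0 = 20 (mod 23)
  r_1 = 480 (mod 529)
  r_2 = 5241 (mod 12167)
  r_3 = 163412 (mod 279841)
Final: r = 163412 with f(r) ≡ 0 mod 23^4.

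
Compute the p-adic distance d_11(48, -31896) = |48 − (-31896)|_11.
d_11(48, -31896) = 1/1331

Step 1 — x − y = 48 − (-31896) = 31944. Step 2 — v_11(31944) = 3 (factor: 31944 = (11^3 · 24); the sign does not affect v_p). Step 3 — |x − y|_11 = 11^{-3} = 1/1331.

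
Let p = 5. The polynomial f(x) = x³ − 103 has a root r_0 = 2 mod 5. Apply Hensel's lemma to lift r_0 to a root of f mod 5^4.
r_3 = 137 (mod 625)

Hensel: r_{i+1} = r_i − f(r_i)/f′(r_i) mod 5^{i+2}, where f′(x) = 3x². Iterate:
  r_0 = 2 (mod 5)
  r_1 = 12 (mod 25)
  r_2 = 12 (mod 125)
  r_3 = 137 (mod 625)
Final: r = 137 with f(r) ≡ 0 mod 5^4.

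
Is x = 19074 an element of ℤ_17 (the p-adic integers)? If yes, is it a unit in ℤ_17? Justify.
x ∈ ℤ_17 but not a unit; v_17(x) = 2 > 0

ℤ_17 = {x ∈ ℚ_17 : v_17(x) ≥ 0} and ℤ_17^× = {x ∈ ℤ_17 : v_17(x) = 0}. Here v_17(19074) = v_17(num) − v_17(den) = 2; compare against these criteria.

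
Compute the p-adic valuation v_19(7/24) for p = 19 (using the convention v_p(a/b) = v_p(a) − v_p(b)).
v_19(7/24) = 0

Factor powers of 19 from the numerator and denominator of the reduced fraction: 7 = 19^0 · 7 and 24 = 19^0 · 24. Apply v_p(a/b) = v_p(a) − v_p(b): v_19(7/24) = 0 − 0 = 0.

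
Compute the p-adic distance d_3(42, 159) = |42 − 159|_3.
d_3(42, 159) = 1/9

Step 1 — x − y = 42 − 159 = -117. Step 2 — v_3(-117) = 2 (factor: -117 = −(3^2 · 13); the sign does not affect v_p). Step 3 — |x − y|_3 = 3^{-2} = 1/9.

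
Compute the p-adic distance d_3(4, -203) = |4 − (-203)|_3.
d_3(4, -203) = 1/9

Step 1 — x − y = 4 − (-203) = 207. Step 2 — v_3(207) = 2 (factor: 207 = (3^2 · 23); the sign does not affect v_p). Step 3 — |x − y|_3 = 3^{-2} = 1/9.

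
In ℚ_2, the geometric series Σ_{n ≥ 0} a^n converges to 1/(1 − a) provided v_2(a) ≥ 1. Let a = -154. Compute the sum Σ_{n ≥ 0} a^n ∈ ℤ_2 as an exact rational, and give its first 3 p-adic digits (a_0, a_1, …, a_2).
Σ a^n = 1/(1 − a) = 1/155;  first 3 digits = (1, 1, 0)

v_2(a) = 1 ≥ 1, so the series converges in ℤ_2 to 1/(1 − a) = 1/(1 − (-154)) = 1/155. Expand this rational in ℤ_2: compute digits iteratively via d_i = x_i mod 2, x_{i+1} = (x_i − d_i)/2. The first 3 digits are (1, 1, 0).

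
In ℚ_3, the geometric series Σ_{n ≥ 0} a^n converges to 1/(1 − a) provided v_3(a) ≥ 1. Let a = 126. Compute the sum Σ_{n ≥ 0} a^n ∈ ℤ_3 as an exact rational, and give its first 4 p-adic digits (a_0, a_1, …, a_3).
Σ a^n = 1/(1 − a) = -1/125;  first 4 digits = (1, 0, 2, 1)

v_3(a) = 2 ≥ 1, so the series converges in ℤ_3 to 1/(1 − a) = 1/(1 − 126) = -1/125. Expand this rational in ℤ_3: compute digits iteratively via d_i = x_i mod 3, x_{i+1} = (x_i − d_i)/3. The first 4 digits are (1, 0, 2, 1).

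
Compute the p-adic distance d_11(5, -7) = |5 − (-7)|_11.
d_11(5, -7) = 1

Step 1 — x − y = 5 − (-7) = 12. Step 2 — v_11(12) = 0 (factor: 12 = (11^0 · 12); the sign does not affect v_p). Step 3 — |x − y|_11 = 11^{0} = 1.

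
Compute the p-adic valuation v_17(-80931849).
v_17(-80931849) = 5

v_17(n) is the largest exponent k such that 17^k divides n. Factor out: -80931849 = -17^5 · 57. (Sign doesn't affect v_p.) So v_17(-80931849) = 5.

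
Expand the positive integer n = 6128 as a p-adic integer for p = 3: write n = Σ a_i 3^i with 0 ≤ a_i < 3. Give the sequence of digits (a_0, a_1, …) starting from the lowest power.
(a_0, a_1, …) = (2, 2, 2, 1, 0, 1, 2, 2)

Repeated division by 3 gives the digits low-to-high: 6128 = 2 + 2·3^1 + 2·3^2 + 1·3^3 + 1·3^5 + 2·3^6 + 2·3^7. Digit sequence: (2, 2, 2, 1, 0, 1, 2, 2).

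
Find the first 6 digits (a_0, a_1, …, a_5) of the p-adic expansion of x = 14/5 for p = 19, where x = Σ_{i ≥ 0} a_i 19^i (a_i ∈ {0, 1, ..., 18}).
(a_0, …, a_5) = (18, 3, 15, 3, 15, 3)

v_19(14/5) = 0 (numerator and denominator both coprime to 19), so x ∈ ℤ_19^×. Compute digits iteratively via a_i = x_i mod 19, x_{i+1} = (x_i − a_i)/19, with x_0 = x:
  x_0 = 14/5;  a_0 = 18;  x_1 = (x_0 − 18)/19 = -4/5
  x_1 = -4/5;  a_1 = 3;  x_2 = (x_1 − 3)/19 = -1/5
  x_2 = -1/5;  a_2 = 15;  x_3 = (x_2 − 15)/19 = -4/5
  x_3 = -4/5;  a_3 = 3;  x_4 = (x_3 − 3)/19 = -1/5
  x_4 = -1/5;  a_4 = 15;  x_5 = (x_4 − 15)/19 = -4/5
  x_5 = -4/5;  a_5 = 3;  x_6 = (x_5 − 3)/19 = -1/5
Digits: (18, 3, 15, 3, 15, 3).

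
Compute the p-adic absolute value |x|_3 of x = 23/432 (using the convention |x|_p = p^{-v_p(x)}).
|23/432|_3 = 27

Step 1 — compute v_3(x) by factoring powers of 3 out of the numerator and denominator: v_3(23/432) = -3. Step 2 — apply |x|_p = p^{-v_p(x)} = 3^{3} = 27.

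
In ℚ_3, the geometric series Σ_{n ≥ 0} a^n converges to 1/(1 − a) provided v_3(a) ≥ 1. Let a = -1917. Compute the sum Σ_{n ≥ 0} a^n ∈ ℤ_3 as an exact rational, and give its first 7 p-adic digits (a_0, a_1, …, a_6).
Σ a^n = 1/(1 − a) = 1/1918;  first 7 digits = (1, 0, 0, 1, 0, 1, 1)

v_3(a) = 3 ≥ 1, so the series converges in ℤ_3 to 1/(1 − a) = 1/(1 − (-1917)) = 1/1918. Expand this rational in ℤ_3: compute digits iteratively via d_i = x_i mod 3, x_{i+1} = (x_i − d_i)/3. The first 7 digits are (1, 0, 0, 1, 0, 1, 1).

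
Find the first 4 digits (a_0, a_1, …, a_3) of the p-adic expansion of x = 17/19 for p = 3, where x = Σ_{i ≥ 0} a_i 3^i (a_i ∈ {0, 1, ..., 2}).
(a_0, …, a_3) = (2, 2, 0, 1)

v_3(17/19) = 0 (numerator and denominator both coprime to 3), so x ∈ ℤ_3^×. Compute digits iteratively via a_i = x_i mod 3, x_{i+1} = (x_i − a_i)/3, with x_0 = x:
  x_0 = 17/19;  a_0 = 2;  x_1 = (x_0 − 2)/3 = -7/19
  x_1 = -7/19;  a_1 = 2;  x_2 = (x_1 − 2)/3 = -15/19
  x_2 = -15/19;  a_2 = 0;  x_3 = (x_2 − 0)/3 = -5/19
  x_3 = -5/19;  a_3 = 1;  x_4 = (x_3 − 1)/3 = -8/19
Digits: (2, 2, 0, 1).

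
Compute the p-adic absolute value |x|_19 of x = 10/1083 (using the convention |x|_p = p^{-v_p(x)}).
|10/1083|_19 = 361

Step 1 — compute v_19(x) by factoring powers of 19 out of the numerator and denominator: v_19(10/1083) = -2. Step 2 — apply |x|_p = p^{-v_p(x)} = 19^{2} = 361.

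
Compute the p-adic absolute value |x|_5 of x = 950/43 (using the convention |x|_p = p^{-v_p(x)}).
|950/43|_5 = 1/25

Step 1 — compute v_5(x) by factoring powers of 5 out of the numerator and denominator: v_5(950/43) = 2. Step 2 — apply |x|_p = p^{-v_p(x)} = 5^{-2} = 1/25.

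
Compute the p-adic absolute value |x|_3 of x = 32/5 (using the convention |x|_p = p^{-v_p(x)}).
|32/5|_3 = 1

Step 1 — compute v_3(x) by factoring powers of 3 out of the numerator and denominator: v_3(32/5) = 0. Step 2 — apply |x|_p = p^{-v_p(x)} = 3^{0} = 1.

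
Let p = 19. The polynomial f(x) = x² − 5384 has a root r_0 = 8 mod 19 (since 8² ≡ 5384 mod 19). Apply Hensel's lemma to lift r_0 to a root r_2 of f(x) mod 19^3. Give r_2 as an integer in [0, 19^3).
r_2 = 2326 (mod 6859)

Hensel's recurrence: r_{i+1} = r_i − f(r_i)·(f′(r_i))^{-1} mod 19^{i+2}, with f′(x) = 2x. Iterate:
  r_0 = 8 (mod 19)
  r_1 = 160 (mod 361)
  r_2 = 2326 (mod 6859)
Final: r_2 = 2326, and one checks f(r_2) ≡ 0 mod 19^3.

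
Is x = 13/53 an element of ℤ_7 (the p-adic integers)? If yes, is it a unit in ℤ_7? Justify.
x ∈ ℤ_7^× (unit); v_7(x) = 0

ℤ_7 = {x ∈ ℚ_7 : v_7(x) ≥ 0} and ℤ_7^× = {x ∈ ℤ_7 : v_7(x) = 0}. Here v_7(13/53) = v_7(num) − v_7(den) = 0; compare against these criteria.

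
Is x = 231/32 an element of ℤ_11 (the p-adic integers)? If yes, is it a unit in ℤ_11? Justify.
x ∈ ℤ_11 but not a unit; v_11(x) = 1 > 0

ℤ_11 = {x ∈ ℚ_11 : v_11(x) ≥ 0} and ℤ_11^× = {x ∈ ℤ_11 : v_11(x) = 0}. Here v_11(231/32) = v_11(num) − v_11(den) = 1; compare against these criteria.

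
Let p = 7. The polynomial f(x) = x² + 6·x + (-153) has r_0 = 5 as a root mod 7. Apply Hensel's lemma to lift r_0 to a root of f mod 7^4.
r_3 = 2112 (mod 2401)

Hensel: r_{i+1} = r_i − f(r_i)·(f′(r_i))^{-1} mod 7^{i+2}, f′(x) = 2x + 6. Iterate:
  r_0 = 5 (mod 7)
  r_1 = 5 (mod 49)
  r_2 = 54 (mod 343)
  r_3 = 2112 (mod 2401)
Final: r = 2112 satisfies f(r) ≡ 0 mod 7^4.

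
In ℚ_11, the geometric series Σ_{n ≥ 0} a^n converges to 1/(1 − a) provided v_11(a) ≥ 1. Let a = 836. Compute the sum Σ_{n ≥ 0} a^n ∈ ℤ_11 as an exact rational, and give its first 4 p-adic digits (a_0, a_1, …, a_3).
Σ a^n = 1/(1 − a) = -1/835;  first 4 digits = (1, 10, 7, 7)

v_11(a) = 1 ≥ 1, so the series converges in ℤ_11 to 1/(1 − a) = 1/(1 − 836) = -1/835. Expand this rational in ℤ_11: compute digits iteratively via d_i = x_i mod 11, x_{i+1} = (x_i − d_i)/11. The first 4 digits are (1, 10, 7, 7).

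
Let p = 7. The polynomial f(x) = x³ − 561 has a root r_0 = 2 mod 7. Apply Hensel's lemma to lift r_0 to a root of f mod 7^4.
r_3 = 2053 (mod 2401)

Hensel: r_{i+1} = r_i − f(r_i)/f′(r_i) mod 7^{i+2}, where f′(x) = 3x². Iterate:
  r_0 = 2 (mod 7)
  r_1 = 44 (mod 49)
  r_2 = 338 (mod 343)
  r_3 = 2053 (mod 2401)
Final: r = 2053 with f(r) ≡ 0 mod 7^4.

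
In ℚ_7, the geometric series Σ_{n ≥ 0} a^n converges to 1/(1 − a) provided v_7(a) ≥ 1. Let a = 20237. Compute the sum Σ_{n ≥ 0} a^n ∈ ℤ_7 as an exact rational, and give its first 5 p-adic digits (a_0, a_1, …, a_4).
Σ a^n = 1/(1 − a) = -1/20236;  first 5 digits = (1, 0, 0, 3, 1)

v_7(a) = 3 ≥ 1, so the series converges in ℤ_7 to 1/(1 − a) = 1/(1 − 20237) = -1/20236. Expand this rational in ℤ_7: compute digits iteratively via d_i = x_i mod 7, x_{i+1} = (x_i − d_i)/7. The first 5 digits are (1, 0, 0, 3, 1).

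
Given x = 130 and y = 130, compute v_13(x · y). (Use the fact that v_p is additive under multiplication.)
v_13(16900) = 2

v_p(x) = 1 (factor: 130 = 13^1 · 10); v_p(y) = 1 (factor: 130 = 13^1 · 10). Additivity: v_p(xy) = v_p(x) + v_p(y) = 1 + 1 = 2. (Direct check: xy = 16900 = 13^2 · (100).)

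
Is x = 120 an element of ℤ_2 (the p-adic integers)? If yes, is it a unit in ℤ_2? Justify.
x ∈ ℤ_2 but not a unit; v_2(x) = 3 > 0

ℤ_2 = {x ∈ ℚ_2 : v_2(x) ≥ 0} and ℤ_2^× = {x ∈ ℤ_2 : v_2(x) = 0}. Here v_2(120) = v_2(num) − v_2(den) = 3; compare against these criteria.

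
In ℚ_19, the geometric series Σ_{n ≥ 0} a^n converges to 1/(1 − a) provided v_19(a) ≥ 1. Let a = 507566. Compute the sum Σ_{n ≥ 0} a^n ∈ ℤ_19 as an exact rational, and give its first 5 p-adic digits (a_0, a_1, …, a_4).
Σ a^n = 1/(1 − a) = -1/507565;  first 5 digits = (1, 0, 0, 17, 3)

v_19(a) = 3 ≥ 1, so the series converges in ℤ_19 to 1/(1 − a) = 1/(1 − 507566) = -1/507565. Expand this rational in ℤ_19: compute digits iteratively via d_i = x_i mod 19, x_{i+1} = (x_i − d_i)/19. The first 5 digits are (1, 0, 0, 17, 3).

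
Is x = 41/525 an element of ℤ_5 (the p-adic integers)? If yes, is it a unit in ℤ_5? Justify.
x ∉ ℤ_5 (v_5(x) = -2 < 0)

ℤ_5 = {x ∈ ℚ_5 : v_5(x) ≥ 0} and ℤ_5^× = {x ∈ ℤ_5 : v_5(x) = 0}. Here v_5(41/525) = v_5(num) − v_5(den) = -2; compare against these criteria.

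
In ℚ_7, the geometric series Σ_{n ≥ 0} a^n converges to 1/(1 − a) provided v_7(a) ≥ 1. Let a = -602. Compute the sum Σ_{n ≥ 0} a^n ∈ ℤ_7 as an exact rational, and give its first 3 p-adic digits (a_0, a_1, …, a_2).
Σ a^n = 1/(1 − a) = 1/603;  first 3 digits = (1, 5, 5)

v_7(a) = 1 ≥ 1, so the series converges in ℤ_7 to 1/(1 − a) = 1/(1 − (-602)) = 1/603. Expand this rational in ℤ_7: compute digits iteratively via d_i = x_i mod 7, x_{i+1} = (x_i − d_i)/7. The first 3 digits are (1, 5, 5).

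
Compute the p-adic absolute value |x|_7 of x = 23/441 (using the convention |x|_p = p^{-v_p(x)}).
|23/441|_7 = 49

Step 1 — compute v_7(x) by factoring powers of 7 out of the numerator and denominator: v_7(23/441) = -2. Step 2 — apply |x|_p = p^{-v_p(x)} = 7^{2} = 49.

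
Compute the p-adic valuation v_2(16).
v_2(16) = 4

v_2(n) is the largest exponent k such that 2^k divides n. Factor out: 16 = 2^4 · 1. (Sign doesn't affect v_p.) So v_2(16) = 4.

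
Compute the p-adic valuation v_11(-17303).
v_11(-17303) = 3

v_11(n) is the largest exponent k such that 11^k divides n. Factor out: -17303 = -11^3 · 13. (Sign doesn't affect v_p.) So v_11(-17303) = 3.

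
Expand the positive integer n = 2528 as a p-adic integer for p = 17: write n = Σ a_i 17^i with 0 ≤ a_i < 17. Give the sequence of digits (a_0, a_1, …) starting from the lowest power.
(a_0, a_1, …) = (12, 12, 8)

Repeated division by 17 gives the digits low-to-high: 2528 = 12 + 12·17^1 + 8·17^2. Digit sequence: (12, 12, 8).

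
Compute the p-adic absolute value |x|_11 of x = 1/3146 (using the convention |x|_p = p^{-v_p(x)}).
|1/3146|_11 = 121

Step 1 — compute v_11(x) by factoring powers of 11 out of the numerator and denominator: v_11(1/3146) = -2. Step 2 — apply |x|_p = p^{-v_p(x)} = 11^{2} = 121.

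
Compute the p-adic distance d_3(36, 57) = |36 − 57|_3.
d_3(36, 57) = 1/3

Step 1 — x − y = 36 − 57 = -21. Step 2 — v_3(-21) = 1 (factor: -21 = −(3^1 · 7); the sign does not affect v_p). Step 3 — |x − y|_3 = 3^{-1} = 1/3.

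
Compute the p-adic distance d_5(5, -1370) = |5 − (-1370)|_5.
d_5(5, -1370) = 1/125

Step 1 — x − y = 5 − (-1370) = 1375. Step 2 — v_5(1375) = 3 (factor: 1375 = (5^3 · 11); the sign does not affect v_p). Step 3 — |x − y|_5 = 5^{-3} = 1/125.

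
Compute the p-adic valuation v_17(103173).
v_17(103173) = 3

v_17(n) is the largest exponent k such that 17^k divides n. Factor out: 103173 = 17^3 · 21. (Sign doesn't affect v_p.) So v_17(103173) = 3.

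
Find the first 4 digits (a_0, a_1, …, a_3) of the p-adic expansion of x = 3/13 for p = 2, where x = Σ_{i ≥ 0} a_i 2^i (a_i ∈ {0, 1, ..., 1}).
(a_0, …, a_3) = (1, 1, 1, 1)

v_2(3/13) = 0 (numerator and denominator both coprime to 2), so x ∈ ℤ_2^×. Compute digits iteratively via a_i = x_i mod 2, x_{i+1} = (x_i − a_i)/2, with x_0 = x:
  x_0 = 3/13;  a_0 = 1;  x_1 = (x_0 − 1)/2 = -5/13
  x_1 = -5/13;  a_1 = 1;  x_2 = (x_1 − 1)/2 = -9/13
  x_2 = -9/13;  a_2 = 1;  x_3 = (x_2 − 1)/2 = -11/13
  x_3 = -11/13;  a_3 = 1;  x_4 = (x_3 − 1)/2 = -12/13
Digits: (1, 1, 1, 1).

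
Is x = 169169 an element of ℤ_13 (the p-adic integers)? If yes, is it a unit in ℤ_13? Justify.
x ∈ ℤ_13 but not a unit; v_13(x) = 3 > 0

ℤ_13 = {x ∈ ℚ_13 : v_13(x) ≥ 0} and ℤ_13^× = {x ∈ ℤ_13 : v_13(x) = 0}. Here v_13(169169) = v_13(num) − v_13(den) = 3; compare against these criteria.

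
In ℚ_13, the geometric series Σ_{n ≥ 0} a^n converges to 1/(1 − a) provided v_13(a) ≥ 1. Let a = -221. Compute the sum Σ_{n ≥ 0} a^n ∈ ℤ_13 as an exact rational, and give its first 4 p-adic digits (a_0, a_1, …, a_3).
Σ a^n = 1/(1 − a) = 1/222;  first 4 digits = (1, 9, 1, 10)

v_13(a) = 1 ≥ 1, so the series converges in ℤ_13 to 1/(1 − a) = 1/(1 − (-221)) = 1/222. Expand this rational in ℤ_13: compute digits iteratively via d_i = x_i mod 13, x_{i+1} = (x_i − d_i)/13. The first 4 digits are (1, 9, 1, 10).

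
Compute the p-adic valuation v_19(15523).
v_19(15523) = 2

v_19(n) is the largest exponent k such that 19^k divides n. Factor out: 15523 = 19^2 · 43. (Sign doesn't affect v_p.) So v_19(15523) = 2.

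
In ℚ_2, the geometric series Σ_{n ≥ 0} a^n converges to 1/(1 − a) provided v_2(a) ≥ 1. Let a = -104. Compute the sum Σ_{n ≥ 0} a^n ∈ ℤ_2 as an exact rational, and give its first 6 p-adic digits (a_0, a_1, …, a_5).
Σ a^n = 1/(1 − a) = 1/105;  first 6 digits = (1, 0, 0, 1, 1, 0)

v_2(a) = 3 ≥ 1, so the series converges in ℤ_2 to 1/(1 − a) = 1/(1 − (-104)) = 1/105. Expand this rational in ℤ_2: compute digits iteratively via d_i = x_i mod 2, x_{i+1} = (x_i − d_i)/2. The first 6 digits are (1, 0, 0, 1, 1, 0).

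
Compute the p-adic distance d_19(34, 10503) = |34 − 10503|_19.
d_19(34, 10503) = 1/361

Step 1 — x − y = 34 − 10503 = -10469. Step 2 — v_19(-10469) = 2 (factor: -10469 = −(19^2 · 29); the sign does not affect v_p). Step 3 — |x − y|_19 = 19^{-2} = 1/361.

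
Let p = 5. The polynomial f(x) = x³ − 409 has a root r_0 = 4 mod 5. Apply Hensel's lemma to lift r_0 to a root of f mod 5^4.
r_3 = 619 (mod 625)

Hensel: r_{i+1} = r_i − f(r_i)/f′(r_i) mod 5^{i+2}, where f′(x) = 3x². Iterate:
  r_0 = 4 (mod 5)
  r_1 = 19 (mod 25)
  r_2 = 119 (mod 125)
  r_3 = 619 (mod 625)
Final: r = 619 with f(r) ≡ 0 mod 5^4.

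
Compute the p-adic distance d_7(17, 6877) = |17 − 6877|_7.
d_7(17, 6877) = 1/343

Step 1 — x − y = 17 − 6877 = -6860. Step 2 — v_7(-6860) = 3 (factor: -6860 = −(7^3 · 20); the sign does not affect v_p). Step 3 — |x − y|_7 = 7^{-3} = 1/343.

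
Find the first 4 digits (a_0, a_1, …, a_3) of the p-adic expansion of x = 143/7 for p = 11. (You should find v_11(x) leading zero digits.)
(a_0, …, a_3) = (0, 5, 6, 1)

v_11(143/7) = 1, so a_0 = ... = a_0 = 0. Factor out: x = 11^1 · u with u = 13/7 a unit in ℤ_11. Expand u iteratively via a_{v+i} = u_i mod 11, u_{i+1} = (u_i − a_{v+i})/11:
  u_0 = 13/7;  a_1 = 5;  u_1 = (u_0 − 5)/11 = -2/7
  u_1 = -2/7;  a_2 = 6;  u_2 = (u_1 − 6)/11 = -4/7
  u_2 = -4/7;  a_3 = 1;  u_3 = (u_2 − 1)/11 = -1/7
Digits: (0, 5, 6, 1).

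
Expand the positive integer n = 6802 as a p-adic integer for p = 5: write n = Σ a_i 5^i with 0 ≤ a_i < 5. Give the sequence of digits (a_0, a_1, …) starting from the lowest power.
(a_0, a_1, …) = (2, 0, 2, 4, 0, 2)

Repeated division by 5 gives the digits low-to-high: 6802 = 2 + 2·5^2 + 4·5^3 + 2·5^5. Digit sequence: (2, 0, 2, 4, 0, 2).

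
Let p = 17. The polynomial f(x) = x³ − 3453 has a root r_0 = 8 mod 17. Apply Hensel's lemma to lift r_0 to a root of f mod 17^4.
r_3 = 71170 (mod 83521)

Hensel: r_{i+1} = r_i − f(r_i)/f′(r_i) mod 17^{i+2}, where f′(x) = 3x². Iterate:
  r_0 = 8 (mod 17)
  r_1 = 76 (mod 289)
  r_2 = 2388 (mod 4913)
  r_3 = 71170 (mod 83521)
Final: r = 71170 with f(r) ≡ 0 mod 17^4.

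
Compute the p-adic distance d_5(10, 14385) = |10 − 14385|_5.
d_5(10, 14385) = 1/625

Step 1 — x − y = 10 − 14385 = -14375. Step 2 — v_5(-14375) = 4 (factor: -14375 = −(5^4 · 23); the sign does not affect v_p). Step 3 — |x − y|_5 = 5^{-4} = 1/625.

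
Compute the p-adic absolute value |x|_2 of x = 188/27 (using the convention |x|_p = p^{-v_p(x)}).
|188/27|_2 = 1/4

Step 1 — compute v_2(x) by factoring powers of 2 out of the numerator and denominator: v_2(188/27) = 2. Step 2 — apply |x|_p = p^{-v_p(x)} = 2^{-2} = 1/4.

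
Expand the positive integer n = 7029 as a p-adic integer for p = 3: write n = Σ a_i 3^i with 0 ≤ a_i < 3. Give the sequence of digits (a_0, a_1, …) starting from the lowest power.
(a_0, a_1, …) = (0, 0, 1, 2, 2, 1, 0, 0, 1)

Repeated division by 3 gives the digits low-to-high: 7029 = 1·3^2 + 2·3^3 + 2·3^4 + 1·3^5 + 1·3^8. Digit sequence: (0, 0, 1, 2, 2, 1, 0, 0, 1).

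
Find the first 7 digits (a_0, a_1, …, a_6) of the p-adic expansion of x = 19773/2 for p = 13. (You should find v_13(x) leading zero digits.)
(a_0, …, a_6) = (0, 0, 0, 11, 6, 6, 6)

v_13(19773/2) = 3, so a_0 = ... = a_2 = 0. Factor out: x = 13^3 · u with u = 9/2 a unit in ℤ_13. Expand u iteratively via a_{v+i} = u_i mod 13, u_{i+1} = (u_i − a_{v+i})/13:
  u_0 = 9/2;  a_3 = 11;  u_1 = (u_0 − 11)/13 = -1/2
  u_1 = -1/2;  a_4 = 6;  u_2 = (u_1 − 6)/13 = -1/2
  u_2 = -1/2;  a_5 = 6;  u_3 = (u_2 − 6)/13 = -1/2
  u_3 = -1/2;  a_6 = 6;  u_4 = (u_3 − 6)/13 = -1/2
Digits: (0, 0, 0, 11, 6, 6, 6).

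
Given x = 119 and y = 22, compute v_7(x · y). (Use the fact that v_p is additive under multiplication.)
v_7(2618) = 1

v_p(x) = 1 (factor: 119 = 7^1 · 17); v_p(y) = 0 (factor: 22 = 7^0 · 22). Additivity: v_p(xy) = v_p(x) + v_p(y) = 1 + 0 = 1. (Direct check: xy = 2618 = 7^1 · (374).)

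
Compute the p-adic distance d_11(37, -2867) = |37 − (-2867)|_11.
d_11(37, -2867) = 1/121

Step 1 — x − y = 37 − (-2867) = 2904. Step 2 — v_11(2904) = 2 (factor: 2904 = (11^2 · 24); the sign does not affect v_p). Step 3 — |x − y|_11 = 11^{-2} = 1/121.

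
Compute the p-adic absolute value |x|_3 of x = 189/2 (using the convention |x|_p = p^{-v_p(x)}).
|189/2|_3 = 1/27

Step 1 — compute v_3(x) by factoring powers of 3 out of the numerator and denominator: v_3(189/2) = 3. Step 2 — apply |x|_p = p^{-v_p(x)} = 3^{-3} = 1/27.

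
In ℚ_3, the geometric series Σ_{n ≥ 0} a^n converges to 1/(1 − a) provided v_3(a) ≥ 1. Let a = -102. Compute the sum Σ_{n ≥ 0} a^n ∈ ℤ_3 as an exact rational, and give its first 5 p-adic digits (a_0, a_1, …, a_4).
Σ a^n = 1/(1 − a) = 1/103;  first 5 digits = (1, 2, 1, 2, 1)

v_3(a) = 1 ≥ 1, so the series converges in ℤ_3 to 1/(1 − a) = 1/(1 − (-102)) = 1/103. Expand this rational in ℤ_3: compute digits iteratively via d_i = x_i mod 3, x_{i+1} = (x_i − d_i)/3. The first 5 digits are (1, 2, 1, 2, 1).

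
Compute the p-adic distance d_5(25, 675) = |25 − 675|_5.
d_5(25, 675) = 1/25

Step 1 — x − y = 25 − 675 = -650. Step 2 — v_5(-650) = 2 (factor: -650 = −(5^2 · 26); the sign does not affect v_p). Step 3 — |x − y|_5 = 5^{-2} = 1/25.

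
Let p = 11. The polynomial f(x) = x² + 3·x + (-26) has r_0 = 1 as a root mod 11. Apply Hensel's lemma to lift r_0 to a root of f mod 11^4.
r_3 = 683 (mod 14641)

Hensel: r_{i+1} = r_i − f(r_i)·(f′(r_i))^{-1} mod 11^{i+2}, f′(x) = 2x + 3. Iterate:
  r_0 = 1 (mod 11)
  r_1 = 78 (mod 121)
  r_2 = 683 (mod 1331)
  r_3 = 683 (mod 14641)
Final: r = 683 satisfies f(r) ≡ 0 mod 11^4.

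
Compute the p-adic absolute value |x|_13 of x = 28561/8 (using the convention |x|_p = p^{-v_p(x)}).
|28561/8|_13 = 1/28561

Step 1 — compute v_13(x) by factoring powers of 13 out of the numerator and denominator: v_13(28561/8) = 4. Step 2 — apply |x|_p = p^{-v_p(x)} = 13^{-4} = 1/28561.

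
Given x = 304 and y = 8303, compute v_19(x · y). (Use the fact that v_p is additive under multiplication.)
v_19(2524112) = 3

v_p(x) = 1 (factor: 304 = 19^1 · 16); v_p(y) = 2 (factor: 8303 = 19^2 · 23). Additivity: v_p(xy) = v_p(x) + v_p(y) = 1 + 2 = 3. (Direct check: xy = 2524112 = 19^3 · (368).)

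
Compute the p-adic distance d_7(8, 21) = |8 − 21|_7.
d_7(8, 21) = 1

Step 1 — x − y = 8 − 21 = -13. Step 2 — v_7(-13) = 0 (factor: -13 = −(7^0 · 13); the sign does not affect v_p). Step 3 — |x − y|_7 = 7^{0} = 1.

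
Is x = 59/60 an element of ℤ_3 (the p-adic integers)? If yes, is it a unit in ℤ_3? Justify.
x ∉ ℤ_3 (v_3(x) = -1 < 0)

ℤ_3 = {x ∈ ℚ_3 : v_3(x) ≥ 0} and ℤ_3^× = {x ∈ ℤ_3 : v_3(x) = 0}. Here v_3(59/60) = v_3(num) − v_3(den) = -1; compare against these criteria.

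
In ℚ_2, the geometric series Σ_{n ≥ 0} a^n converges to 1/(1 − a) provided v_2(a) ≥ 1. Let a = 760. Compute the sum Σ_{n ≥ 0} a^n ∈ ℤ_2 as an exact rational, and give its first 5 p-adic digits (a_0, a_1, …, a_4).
Σ a^n = 1/(1 − a) = -1/759;  first 5 digits = (1, 0, 0, 1, 1)

v_2(a) = 3 ≥ 1, so the series converges in ℤ_2 to 1/(1 − a) = 1/(1 − 760) = -1/759. Expand this rational in ℤ_2: compute digits iteratively via d_i = x_i mod 2, x_{i+1} = (x_i − d_i)/2. The first 5 digits are (1, 0, 0, 1, 1).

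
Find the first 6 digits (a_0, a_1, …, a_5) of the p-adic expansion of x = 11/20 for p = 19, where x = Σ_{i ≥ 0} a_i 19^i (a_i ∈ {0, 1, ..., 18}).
(a_0, …, a_5) = (11, 8, 10, 8, 10, 8)

v_19(11/20) = 0 (numerator and denominator both coprime to 19), so x ∈ ℤ_19^×. Compute digits iteratively via a_i = x_i mod 19, x_{i+1} = (x_i − a_i)/19, with x_0 = x:
  x_0 = 11/20;  a_0 = 11;  x_1 = (x_0 − 11)/19 = -11/20
  x_1 = -11/20;  a_1 = 8;  x_2 = (x_1 − 8)/19 = -9/20
  x_2 = -9/20;  a_2 = 10;  x_3 = (x_2 − 10)/19 = -11/20
  x_3 = -11/20;  a_3 = 8;  x_4 = (x_3 − 8)/19 = -9/20
  x_4 = -9/20;  a_4 = 10;  x_5 = (x_4 − 10)/19 = -11/20
  x_5 = -11/20;  a_5 = 8;  x_6 = (x_5 − 8)/19 = -9/20
Digits: (11, 8, 10, 8, 10, 8).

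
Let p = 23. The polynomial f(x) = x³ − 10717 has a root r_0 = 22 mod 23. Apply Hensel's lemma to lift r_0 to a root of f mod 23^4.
r_3 = 25966 (mod 279841)

Hensel: r_{i+1} = r_i − f(r_i)/f′(r_i) mod 23^{i+2}, where f′(x) = 3x². Iterate:
  r_0 = 22 (mod 23)
  r_1 = 45 (mod 529)
  r_2 = 1632 (mod 12167)
  r_3 = 25966 (mod 279841)
Final: r = 25966 with f(r) ≡ 0 mod 23^4.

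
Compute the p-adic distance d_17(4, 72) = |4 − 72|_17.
d_17(4, 72) = 1/17

Step 1 — x − y = 4 − 72 = -68. Step 2 — v_17(-68) = 1 (factor: -68 = −(17^1 · 4); the sign does not affect v_p). Step 3 — |x − y|_17 = 17^{-1} = 1/17.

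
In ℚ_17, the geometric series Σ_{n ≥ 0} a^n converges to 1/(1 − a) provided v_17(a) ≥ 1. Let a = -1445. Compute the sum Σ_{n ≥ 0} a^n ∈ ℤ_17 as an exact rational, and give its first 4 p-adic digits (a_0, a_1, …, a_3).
Σ a^n = 1/(1 − a) = 1/1446;  first 4 digits = (1, 0, 12, 16)

v_17(a) = 2 ≥ 1, so the series converges in ℤ_17 to 1/(1 − a) = 1/(1 − (-1445)) = 1/1446. Expand this rational in ℤ_17: compute digits iteratively via d_i = x_i mod 17, x_{i+1} = (x_i − d_i)/17. The first 4 digits are (1, 0, 12, 16).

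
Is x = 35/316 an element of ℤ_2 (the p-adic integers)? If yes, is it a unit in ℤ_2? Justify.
x ∉ ℤ_2 (v_2(x) = -2 < 0)

ℤ_2 = {x ∈ ℚ_2 : v_2(x) ≥ 0} and ℤ_2^× = {x ∈ ℤ_2 : v_2(x) = 0}. Here v_2(35/316) = v_2(num) − v_2(den) = -2; compare against these criteria.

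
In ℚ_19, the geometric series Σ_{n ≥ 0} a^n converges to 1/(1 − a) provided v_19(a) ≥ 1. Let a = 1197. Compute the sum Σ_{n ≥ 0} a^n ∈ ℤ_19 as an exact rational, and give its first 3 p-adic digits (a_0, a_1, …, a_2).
Σ a^n = 1/(1 − a) = -1/1196;  first 3 digits = (1, 6, 1)

v_19(a) = 1 ≥ 1, so the series converges in ℤ_19 to 1/(1 − a) = 1/(1 − 1197) = -1/1196. Expand this rational in ℤ_19: compute digits iteratively via d_i = x_i mod 19, x_{i+1} = (x_i − d_i)/19. The first 3 digits are (1, 6, 1).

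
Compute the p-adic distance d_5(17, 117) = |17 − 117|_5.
d_5(17, 117) = 1/25

Step 1 — x − y = 17 − 117 = -100. Step 2 — v_5(-100) = 2 (factor: -100 = −(5^2 · 4); the sign does not affect v_p). Step 3 — |x − y|_5 = 5^{-2} = 1/25.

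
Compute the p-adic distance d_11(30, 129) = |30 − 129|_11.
d_11(30, 129) = 1/11

Step 1 — x − y = 30 − 129 = -99. Step 2 — v_11(-99) = 1 (factor: -99 = −(11^1 · 9); the sign does not affect v_p). Step 3 — |x − y|_11 = 11^{-1} = 1/11.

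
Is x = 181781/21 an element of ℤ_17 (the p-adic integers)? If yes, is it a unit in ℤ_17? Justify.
x ∈ ℤ_17 but not a unit; v_17(x) = 3 > 0

ℤ_17 = {x ∈ ℚ_17 : v_17(x) ≥ 0} and ℤ_17^× = {x ∈ ℤ_17 : v_17(x) = 0}. Here v_17(181781/21) = v_17(num) − v_17(den) = 3; compare against these criteria.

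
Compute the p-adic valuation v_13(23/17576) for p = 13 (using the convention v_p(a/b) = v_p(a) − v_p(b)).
v_13(23/17576) = -3

Factor powers of 13 from the numerator and denominator of the reduced fraction: 23 = 13^0 · 23 and 17576 = 13^3 · 8. Apply v_p(a/b) = v_p(a) − v_p(b): v_13(23/17576) = 0 − 3 = -3.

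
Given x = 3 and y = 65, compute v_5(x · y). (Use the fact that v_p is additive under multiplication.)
v_5(195) = 1

v_p(x) = 0 (factor: 3 = 5^0 · 3); v_p(y) = 1 (factor: 65 = 5^1 · 13). Additivity: v_p(xy) = v_p(x) + v_p(y) = 0 + 1 = 1. (Direct check: xy = 195 = 5^1 · (39).)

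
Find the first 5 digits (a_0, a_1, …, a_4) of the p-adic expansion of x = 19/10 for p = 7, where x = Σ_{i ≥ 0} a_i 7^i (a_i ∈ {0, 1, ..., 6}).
(a_0, …, a_4) = (4, 6, 4, 0, 2)

v_7(19/10) = 0 (numerator and denominator both coprime to 7), so x ∈ ℤ_7^×. Compute digits iteratively via a_i = x_i mod 7, x_{i+1} = (x_i − a_i)/7, with x_0 = x:
  x_0 = 19/10;  a_0 = 4;  x_1 = (x_0 − 4)/7 = -3/10
  x_1 = -3/10;  a_1 = 6;  x_2 = (x_1 − 6)/7 = -9/10
  x_2 = -9/10;  a_2 = 4;  x_3 = (x_2 − 4)/7 = -7/10
  x_3 = -7/10;  a_3 = 0;  x_4 = (x_3 − 0)/7 = -1/10
  x_4 = -1/10;  a_4 = 2;  x_5 = (x_4 − 2)/7 = -3/10
Digits: (4, 6, 4, 0, 2).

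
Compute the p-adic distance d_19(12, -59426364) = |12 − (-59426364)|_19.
d_19(12, -59426364) = 1/2476099

Step 1 — x − y = 12 − (-59426364) = 59426376. Step 2 — v_19(59426376) = 5 (factor: 59426376 = (19^5 · 24); the sign does not affect v_p). Step 3 — |x − y|_19 = 19^{-5} = 1/2476099.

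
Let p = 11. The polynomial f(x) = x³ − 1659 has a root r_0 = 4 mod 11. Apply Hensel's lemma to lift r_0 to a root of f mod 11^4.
r_3 = 12896 (mod 14641)

Hensel: r_{i+1} = r_i − f(r_i)/f′(r_i) mod 11^{i+2}, where f′(x) = 3x². Iterate:
  r_0 = 4 (mod 11)
  r_1 = 70 (mod 121)
  r_2 = 917 (mod 1331)
  r_3 = 12896 (mod 14641)
Final: r = 12896 with f(r) ≡ 0 mod 11^4.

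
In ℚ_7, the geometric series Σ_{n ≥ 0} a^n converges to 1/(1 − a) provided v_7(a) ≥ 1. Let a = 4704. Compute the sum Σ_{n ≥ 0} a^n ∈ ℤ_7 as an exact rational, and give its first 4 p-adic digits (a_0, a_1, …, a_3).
Σ a^n = 1/(1 − a) = -1/4703;  first 4 digits = (1, 0, 5, 6)

v_7(a) = 2 ≥ 1, so the series converges in ℤ_7 to 1/(1 − a) = 1/(1 − 4704) = -1/4703. Expand this rational in ℤ_7: compute digits iteratively via d_i = x_i mod 7, x_{i+1} = (x_i − d_i)/7. The first 4 digits are (1, 0, 5, 6).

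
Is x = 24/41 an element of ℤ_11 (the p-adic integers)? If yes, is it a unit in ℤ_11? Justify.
x ∈ ℤ_11^× (unit); v_11(x) = 0

ℤ_11 = {x ∈ ℚ_11 : v_11(x) ≥ 0} and ℤ_11^× = {x ∈ ℤ_11 : v_11(x) = 0}. Here v_11(24/41) = v_11(num) − v_11(den) = 0; compare against these criteria.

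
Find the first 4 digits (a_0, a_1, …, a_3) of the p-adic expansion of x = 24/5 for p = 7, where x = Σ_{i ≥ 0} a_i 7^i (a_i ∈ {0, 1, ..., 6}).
(a_0, …, a_3) = (2, 6, 2, 1)

v_7(24/5) = 0 (numerator and denominator both coprime to 7), so x ∈ ℤ_7^×. Compute digits iteratively via a_i = x_i mod 7, x_{i+1} = (x_i − a_i)/7, with x_0 = x:
  x_0 = 24/5;  a_0 = 2;  x_1 = (x_0 − 2)/7 = 2/5
  x_1 = 2/5;  a_1 = 6;  x_2 = (x_1 − 6)/7 = -4/5
  x_2 = -4/5;  a_2 = 2;  x_3 = (x_2 − 2)/7 = -2/5
  x_3 = -2/5;  a_3 = 1;  x_4 = (x_3 − 1)/7 = -1/5
Digits: (2, 6, 2, 1).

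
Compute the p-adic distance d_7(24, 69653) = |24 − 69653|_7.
d_7(24, 69653) = 1/2401

Step 1 — x − y = 24 − 69653 = -69629. Step 2 — v_7(-69629) = 4 (factor: -69629 = −(7^4 · 29); the sign does not affect v_p). Step 3 — |x − y|_7 = 7^{-4} = 1/2401.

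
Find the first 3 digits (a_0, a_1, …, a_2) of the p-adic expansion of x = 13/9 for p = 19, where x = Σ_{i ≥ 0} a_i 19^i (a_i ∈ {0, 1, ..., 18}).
(a_0, …, a_2) = (12, 10, 10)

v_19(13/9) = 0 (numerator and denominator both coprime to 19), so x ∈ ℤ_19^×. Compute digits iteratively via a_i = x_i mod 19, x_{i+1} = (x_i − a_i)/19, with x_0 = x:
  x_0 = 13/9;  a_0 = 12;  x_1 = (x_0 − 12)/19 = -5/9
  x_1 = -5/9;  a_1 = 10;  x_2 = (x_1 − 10)/19 = -5/9
  x_2 = -5/9;  a_2 = 10;  x_3 = (x_2 − 10)/19 = -5/9
Digits: (12, 10, 10).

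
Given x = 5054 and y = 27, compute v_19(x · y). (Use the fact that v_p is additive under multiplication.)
v_19(136458) = 2

v_p(x) = 2 (factor: 5054 = 19^2 · 14); v_p(y) = 0 (factor: 27 = 19^0 · 27). Additivity: v_p(xy) = v_p(x) + v_p(y) = 2 + 0 = 2. (Direct check: xy = 136458 = 19^2 · (378).)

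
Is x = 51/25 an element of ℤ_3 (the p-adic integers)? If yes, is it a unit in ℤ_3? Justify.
x ∈ ℤ_3 but not a unit; v_3(x) = 1 > 0

ℤ_3 = {x ∈ ℚ_3 : v_3(x) ≥ 0} and ℤ_3^× = {x ∈ ℤ_3 : v_3(x) = 0}. Here v_3(51/25) = v_3(num) − v_3(den) = 1; compare against these criteria.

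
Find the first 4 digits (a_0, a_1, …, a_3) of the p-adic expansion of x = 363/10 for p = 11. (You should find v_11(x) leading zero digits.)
(a_0, …, a_3) = (0, 0, 8, 7)

v_11(363/10) = 2, so a_0 = ... = a_1 = 0. Factor out: x = 11^2 · u with u = 3/10 a unit in ℤ_11. Expand u iteratively via a_{v+i} = u_i mod 11, u_{i+1} = (u_i − a_{v+i})/11:
  u_0 = 3/10;  a_2 = 8;  u_1 = (u_0 − 8)/11 = -7/10
  u_1 = -7/10;  a_3 = 7;  u_2 = (u_1 − 7)/11 = -7/10
Digits: (0, 0, 8, 7).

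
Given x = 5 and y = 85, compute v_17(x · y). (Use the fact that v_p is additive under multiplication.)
v_17(425) = 1

v_p(x) = 0 (factor: 5 = 17^0 · 5); v_p(y) = 1 (factor: 85 = 17^1 · 5). Additivity: v_p(xy) = v_p(x) + v_p(y) = 0 + 1 = 1. (Direct check: xy = 425 = 17^1 · (25).)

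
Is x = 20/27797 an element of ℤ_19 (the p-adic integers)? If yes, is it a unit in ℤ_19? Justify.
x ∉ ℤ_19 (v_19(x) = -2 < 0)

ℤ_19 = {x ∈ ℚ_19 : v_19(x) ≥ 0} and ℤ_19^× = {x ∈ ℤ_19 : v_19(x) = 0}. Here v_19(20/27797) = v_19(num) − v_19(den) = -2; compare against these criteria.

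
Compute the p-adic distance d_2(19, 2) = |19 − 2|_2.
d_2(19, 2) = 1

Step 1 — x − y = 19 − 2 = 17. Step 2 — v_2(17) = 0 (factor: 17 = (2^0 · 17); the sign does not affect v_p). Step 3 — |x − y|_2 = 2^{0} = 1.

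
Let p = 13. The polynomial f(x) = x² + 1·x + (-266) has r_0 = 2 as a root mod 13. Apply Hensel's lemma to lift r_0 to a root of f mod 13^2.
r_1 = 54 (mod 169)

Hensel: r_{i+1} = r_i − f(r_i)·(f′(r_i))^{-1} mod 13^{i+2}, f′(x) = 2x + 1. Iterate:
  r_0 = 2 (mod 13)
  r_1 = 54 (mod 169)
Final: r = 54 satisfies f(r) ≡ 0 mod 13^2.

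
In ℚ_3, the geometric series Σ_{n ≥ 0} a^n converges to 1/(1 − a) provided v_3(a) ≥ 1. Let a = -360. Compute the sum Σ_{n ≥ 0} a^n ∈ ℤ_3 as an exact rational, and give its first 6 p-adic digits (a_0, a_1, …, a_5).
Σ a^n = 1/(1 − a) = 1/361;  first 6 digits = (1, 0, 2, 1, 2, 0)

v_3(a) = 2 ≥ 1, so the series converges in ℤ_3 to 1/(1 − a) = 1/(1 − (-360)) = 1/361. Expand this rational in ℤ_3: compute digits iteratively via d_i = x_i mod 3, x_{i+1} = (x_i − d_i)/3. The first 6 digits are (1, 0, 2, 1, 2, 0).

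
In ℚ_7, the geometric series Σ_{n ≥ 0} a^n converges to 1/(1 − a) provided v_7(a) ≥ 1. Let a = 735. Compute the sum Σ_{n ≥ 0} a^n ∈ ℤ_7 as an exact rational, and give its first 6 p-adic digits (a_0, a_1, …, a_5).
Σ a^n = 1/(1 − a) = -1/734;  first 6 digits = (1, 0, 1, 2, 1, 4)

v_7(a) = 2 ≥ 1, so the series converges in ℤ_7 to 1/(1 − a) = 1/(1 − 735) = -1/734. Expand this rational in ℤ_7: compute digits iteratively via d_i = x_i mod 7, x_{i+1} = (x_i − d_i)/7. The first 6 digits are (1, 0, 1, 2, 1, 4).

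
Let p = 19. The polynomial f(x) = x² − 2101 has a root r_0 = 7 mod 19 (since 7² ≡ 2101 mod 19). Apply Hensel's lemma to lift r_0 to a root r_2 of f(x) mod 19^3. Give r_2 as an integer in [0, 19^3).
r_2 = 5878 (mod 6859)

Hensel's recurrence: r_{i+1} = r_i − f(r_i)·(f′(r_i))^{-1} mod 19^{i+2}, with f′(x) = 2x. Iterate:
  r_0 = 7 (mod 19)
  r_1 = 102 (mod 361)
  r_2 = 5878 (mod 6859)
Final: r_2 = 5878, and one checks f(r_2) ≡ 0 mod 19^3.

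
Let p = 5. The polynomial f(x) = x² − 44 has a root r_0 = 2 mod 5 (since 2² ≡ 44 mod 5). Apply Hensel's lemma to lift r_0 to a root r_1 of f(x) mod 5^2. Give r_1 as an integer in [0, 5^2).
r_1 = 12 (mod 25)

Hensel's recurrence: r_{i+1} = r_i − f(r_i)·(f′(r_i))^{-1} mod 5^{i+2}, with f′(x) = 2x. Iterate:
  r_0 = 2 (mod 5)
  r_1 = 12 (mod 25)
Final: r_1 = 12, and one checks f(r_1) ≡ 0 mod 5^2.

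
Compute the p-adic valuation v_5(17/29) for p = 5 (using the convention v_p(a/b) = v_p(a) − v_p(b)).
v_5(17/29) = 0

Factor powers of 5 from the numerator and denominator of the reduced fraction: 17 = 5^0 · 17 and 29 = 5^0 · 29. Apply v_p(a/b) = v_p(a) − v_p(b): v_5(17/29) = 0 − 0 = 0.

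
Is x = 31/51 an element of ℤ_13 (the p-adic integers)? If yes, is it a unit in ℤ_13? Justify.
x ∈ ℤ_13^× (unit); v_13(x) = 0

ℤ_13 = {x ∈ ℚ_13 : v_13(x) ≥ 0} and ℤ_13^× = {x ∈ ℤ_13 : v_13(x) = 0}. Here v_13(31/51) = v_13(num) − v_13(den) = 0; compare against these criteria.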